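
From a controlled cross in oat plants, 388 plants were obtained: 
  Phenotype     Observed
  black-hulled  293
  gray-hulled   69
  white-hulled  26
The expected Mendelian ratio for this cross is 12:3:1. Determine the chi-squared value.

0.333

Total ratio parts = 16. Expected numbers out of 388:
  black-hulled: 388 × 12/16 = 291
  gray-hulled: 388 × 3/16 = 72.75
  white-hulled: 388 × 1/16 = 24.25
χ² = Σ (O − E)² / E
  black-hulled: (293 − 291)² / 291 = 0.0137
  gray-hulled: (69 − 72.75)² / 72.75 = 0.1933
  white-hulled: (26 − 24.25)² / 24.25 = 0.1263
χ² = 0.0137 + 0.1933 + 0.1263 = 0.3333 ≈ 0.333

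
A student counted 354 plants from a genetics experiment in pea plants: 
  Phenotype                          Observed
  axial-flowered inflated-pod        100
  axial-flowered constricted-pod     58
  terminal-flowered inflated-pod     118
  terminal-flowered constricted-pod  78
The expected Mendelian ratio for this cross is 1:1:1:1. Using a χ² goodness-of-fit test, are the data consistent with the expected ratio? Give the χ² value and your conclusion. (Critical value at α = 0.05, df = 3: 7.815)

Total ratio parts = 4. Expected numbers out of 354:
  axial-flowered inflated-pod: 354 × 1/4 = 88.5
  axial-flowered constricted-pod: 354 × 1/4 = 88.5
  terminal-flowered inflated-pod: 354 × 1/4 = 88.5
  terminal-flowered constricted-pod: 354 × 1/4 = 88.5
χ² = Σ (O − E)² / E
  axial-flowered inflated-pod: (100 − 88.5)² / 88.5 = 1.4944
  axial-flowered constricted-pod: (58 − 88.5)² / 88.5 = 10.5113
  terminal-flowered inflated-pod: (118 − 88.5)² / 88.5 = 9.8333
  terminal-flowered constricted-pod: (78 − 88.5)² / 88.5 = 1.2458
χ² = 1.4944 + 10.5113 + 9.8333 + 1.2458 = 23.0848 ≈ 23.085
Degrees of freedom = 4 − 1 = 3; critical value at α = 0.05 is 7.815.
Since 23.085 > 7.815, we reject the null hypothesis — the data do not fit the 1:1:1:1 ratio.

23.085; not consistent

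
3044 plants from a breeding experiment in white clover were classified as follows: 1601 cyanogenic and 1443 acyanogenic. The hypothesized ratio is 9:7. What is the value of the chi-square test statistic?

Expected counts for N = 3044 under a 9:7 ratio (total parts = 16):
  cyanogenic: 3044 × 9/16 = 1712.25
  acyanogenic: 3044 × 7/16 = 1331.75
χ² = Σ (O − E)² / E
  cyanogenic: (1601 − 1712.25)² / 1712.25 = 7.2282
  acyanogenic: (1443 − 1331.75)² / 1331.75 = 9.2935
χ² = 7.2282 + 9.2935 = 16.5217 ≈ 16.522

16.522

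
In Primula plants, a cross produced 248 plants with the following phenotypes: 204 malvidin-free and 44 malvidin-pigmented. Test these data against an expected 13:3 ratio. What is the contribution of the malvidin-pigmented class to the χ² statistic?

Total ratio parts = 16. Expected numbers out of 248:
  malvidin-free: 248 × 13/16 = 201.5
  malvidin-pigmented: 248 × 3/16 = 46.5
Contribution of malvidin-pigmented: (44 − 46.5)² / 46.5 = 0.1344

0.134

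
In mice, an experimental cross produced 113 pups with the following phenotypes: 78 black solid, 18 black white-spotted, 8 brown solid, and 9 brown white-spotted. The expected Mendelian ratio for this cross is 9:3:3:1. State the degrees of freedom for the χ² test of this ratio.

3

A goodness-of-fit test with 4 phenotype classes has df = 4 − 1 = 3.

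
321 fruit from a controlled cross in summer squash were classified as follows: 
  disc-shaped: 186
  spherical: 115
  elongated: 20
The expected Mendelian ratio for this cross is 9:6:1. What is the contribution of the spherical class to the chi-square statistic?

Under the 9:6:1 hypothesis (Σ ratio = 16, N = 321):
  disc-shaped: 321 × 9/16 = 180.5625
  spherical: 321 × 6/16 = 120.375
  elongated: 321 × 1/16 = 20.0625
Contribution of spherical: (115 − 120.375)² / 120.375 = 0.2400

0.240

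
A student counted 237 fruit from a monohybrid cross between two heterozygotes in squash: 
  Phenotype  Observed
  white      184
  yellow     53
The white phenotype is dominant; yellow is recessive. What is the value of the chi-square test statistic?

0.879

For a monohybrid cross between heterozygotes with complete dominance, the expected phenotypic ratio is 3:1.
Under the 3:1 hypothesis (Σ ratio = 4, N = 237):
  white: 237 × 3/4 = 177.75
  yellow: 237 × 1/4 = 59.25
χ² = Σ (O − E)² / E
  white: (184 − 177.75)² / 177.75 = 0.2198
  yellow: (53 − 59.25)² / 59.25 = 0.6593
χ² = 0.2198 + 0.6593 = 0.8791 ≈ 0.879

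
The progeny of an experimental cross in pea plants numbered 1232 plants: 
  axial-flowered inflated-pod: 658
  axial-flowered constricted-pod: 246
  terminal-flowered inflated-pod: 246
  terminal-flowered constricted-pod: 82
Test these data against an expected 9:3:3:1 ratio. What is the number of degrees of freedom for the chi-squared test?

3

A goodness-of-fit test with 4 phenotype classes has df = 4 − 1 = 3.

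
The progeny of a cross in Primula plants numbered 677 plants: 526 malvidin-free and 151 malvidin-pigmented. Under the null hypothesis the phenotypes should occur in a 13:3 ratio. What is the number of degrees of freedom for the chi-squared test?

A goodness-of-fit test with 2 phenotype classes has df = 2 − 1 = 1.

1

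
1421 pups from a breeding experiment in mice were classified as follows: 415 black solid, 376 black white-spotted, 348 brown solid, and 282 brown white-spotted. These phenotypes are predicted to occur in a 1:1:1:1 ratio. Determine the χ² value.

26.513

The 1:1:1:1 ratio has 4 parts, so with N = 1421 the expected counts are:
  black solid: 1421 × 1/4 = 355.25
  black white-spotted: 1421 × 1/4 = 355.25
  brown solid: 1421 × 1/4 = 355.25
  brown white-spotted: 1421 × 1/4 = 355.25
χ² = Σ (O − E)² / E
  black solid: (415 − 355.25)² / 355.25 = 10.0494
  black white-spotted: (376 − 355.25)² / 355.25 = 1.2120
  brown solid: (348 − 355.25)² / 355.25 = 0.1480
  brown white-spotted: (282 − 355.25)² / 355.25 = 15.1036
χ² = 10.0494 + 1.2120 + 0.1480 + 15.1036 = 26.513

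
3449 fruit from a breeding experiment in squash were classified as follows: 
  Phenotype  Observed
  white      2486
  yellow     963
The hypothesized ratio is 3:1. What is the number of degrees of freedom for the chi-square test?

1

A goodness-of-fit test with 2 phenotype classes has df = 2 − 1 = 1.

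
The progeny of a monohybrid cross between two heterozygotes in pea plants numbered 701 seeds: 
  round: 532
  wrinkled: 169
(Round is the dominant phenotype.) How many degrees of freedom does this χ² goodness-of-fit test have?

1

For a monohybrid cross between heterozygotes with complete dominance, the expected phenotypic ratio is 3:1.
A goodness-of-fit test with 2 phenotype classes has df = 2 − 1 = 1.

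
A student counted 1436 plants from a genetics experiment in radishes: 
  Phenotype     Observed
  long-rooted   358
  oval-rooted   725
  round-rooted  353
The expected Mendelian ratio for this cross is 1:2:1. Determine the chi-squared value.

0.171

Total ratio parts = 4. Expected numbers out of 1436:
  long-rooted: 1436 × 1/4 = 359
  oval-rooted: 1436 × 2/4 = 718
  round-rooted: 1436 × 1/4 = 359
χ² = Σ (O − E)² / E
  long-rooted: (358 − 359)² / 359 = 0.0028
  oval-rooted: (725 − 718)² / 718 = 0.0682
  round-rooted: (353 − 359)² / 359 = 0.1003
χ² = 0.0028 + 0.0682 + 0.1003 = 0.1713 ≈ 0.171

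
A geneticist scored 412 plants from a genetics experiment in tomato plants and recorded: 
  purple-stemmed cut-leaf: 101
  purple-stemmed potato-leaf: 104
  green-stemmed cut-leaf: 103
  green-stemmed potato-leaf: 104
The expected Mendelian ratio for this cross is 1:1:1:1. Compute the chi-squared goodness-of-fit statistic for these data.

The 1:1:1:1 ratio has 4 parts, so with N = 412 the expected counts are:
  purple-stemmed cut-leaf: 412 × 1/4 = 103
  purple-stemmed potato-leaf: 412 × 1/4 = 103
  green-stemmed cut-leaf: 412 × 1/4 = 103
  green-stemmed potato-leaf: 412 × 1/4 = 103
χ² = Σ (O − E)² / E
  purple-stemmed cut-leaf: (101 − 103)² / 103 = 0.0388
  purple-stemmed potato-leaf: (104 − 103)² / 103 = 0.0097
  green-stemmed cut-leaf: (103 − 103)² / 103 = 0.0000
  green-stemmed potato-leaf: (104 − 103)² / 103 = 0.0097
χ² = 0.0388 + 0.0097 + 0.0000 + 0.0097 = 0.0582 ≈ 0.058

0.058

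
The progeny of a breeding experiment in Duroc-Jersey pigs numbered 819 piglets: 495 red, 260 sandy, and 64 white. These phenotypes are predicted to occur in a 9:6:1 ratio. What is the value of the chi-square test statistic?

Total ratio parts = 16. Expected numbers out of 819:
  red: 819 × 9/16 = 460.6875
  sandy: 819 × 6/16 = 307.125
  white: 819 × 1/16 = 51.1875
χ² = Σ (O − E)² / E
  red: (495 − 460.6875)² / 460.6875 = 2.5556
  sandy: (260 − 307.125)² / 307.125 = 7.2308
  white: (64 − 51.1875)² / 51.1875 = 3.2070
χ² = 2.5556 + 7.2308 + 3.2070 = 12.9934 ≈ 12.993

12.993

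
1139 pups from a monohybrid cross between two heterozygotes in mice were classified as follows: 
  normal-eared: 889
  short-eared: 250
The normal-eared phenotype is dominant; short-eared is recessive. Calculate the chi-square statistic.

5.654

For a monohybrid cross between heterozygotes with complete dominance, the expected phenotypic ratio is 3:1.
Under the 3:1 hypothesis (Σ ratio = 4, N = 1139):
  normal-eared: 1139 × 3/4 = 854.25
  short-eared: 1139 × 1/4 = 284.75
χ² = Σ (O − E)² / E
  normal-eared: (889 − 854.25)² / 854.25 = 1.4136
  short-eared: (250 − 284.75)² / 284.75 = 4.2408
χ² = 1.4136 + 4.2408 = 5.6544 ≈ 5.654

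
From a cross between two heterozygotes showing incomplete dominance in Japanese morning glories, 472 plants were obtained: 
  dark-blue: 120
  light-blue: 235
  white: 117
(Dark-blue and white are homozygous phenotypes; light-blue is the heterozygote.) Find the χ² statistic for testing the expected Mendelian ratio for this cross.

0.047

With incomplete dominance, a heterozygote × heterozygote cross gives a 1:2:1 phenotypic ratio.
Total ratio parts = 4. Expected numbers out of 472:
  dark-blue: 472 × 1/4 = 118
  light-blue: 472 × 2/4 = 236
  white: 472 × 1/4 = 118
χ² = Σ (O − E)² / E
  dark-blue: (120 − 118)² / 118 = 0.0339
  light-blue: (235 − 236)² / 236 = 0.0042
  white: (117 − 118)² / 118 = 0.0085
χ² = 0.0339 + 0.0042 + 0.0085 = 0.0466 ≈ 0.047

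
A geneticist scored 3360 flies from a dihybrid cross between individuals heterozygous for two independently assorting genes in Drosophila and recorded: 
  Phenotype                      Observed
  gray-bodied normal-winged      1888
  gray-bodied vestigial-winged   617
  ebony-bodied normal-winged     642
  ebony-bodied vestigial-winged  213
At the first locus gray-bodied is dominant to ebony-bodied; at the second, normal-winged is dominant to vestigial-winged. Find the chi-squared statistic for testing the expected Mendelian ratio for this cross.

0.542

A dihybrid F₂ with independent assortment and complete dominance at both loci gives a 9:3:3:1 phenotypic ratio.
The 9:3:3:1 ratio has 16 parts, so with N = 3360 the expected counts are:
  gray-bodied normal-winged: 3360 × 9/16 = 1890
  gray-bodied vestigial-winged: 3360 × 3/16 = 630
  ebony-bodied normal-winged: 3360 × 3/16 = 630
  ebony-bodied vestigial-winged: 3360 × 1/16 = 210
χ² = Σ (O − E)² / E
  gray-bodied normal-winged: (1888 − 1890)² / 1890 = 0.0021
  gray-bodied vestigial-winged: (617 − 630)² / 630 = 0.2683
  ebony-bodied normal-winged: (642 − 630)² / 630 = 0.2286
  ebony-bodied vestigial-winged: (213 − 210)² / 210 = 0.0429
χ² = 0.0021 + 0.2683 + 0.2286 + 0.0429 = 0.5419 ≈ 0.542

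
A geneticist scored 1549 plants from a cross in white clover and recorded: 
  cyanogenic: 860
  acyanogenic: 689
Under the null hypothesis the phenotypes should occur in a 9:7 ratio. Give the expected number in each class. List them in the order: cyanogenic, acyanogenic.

Total ratio parts = 16. Expected numbers out of 1549:
  cyanogenic: 1549 × 9/16 = 871.3125
  acyanogenic: 1549 × 7/16 = 677.6875

871.3125, 677.6875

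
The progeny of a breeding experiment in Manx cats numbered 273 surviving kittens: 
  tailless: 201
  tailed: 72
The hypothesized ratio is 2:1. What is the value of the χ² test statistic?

The 2:1 ratio has 3 parts, so with N = 273 the expected counts are:
  tailless: 273 × 2/3 = 182
  tailed: 273 × 1/3 = 91
χ² = Σ (O − E)² / E
  tailless: (201 − 182)² / 182 = 1.9835
  tailed: (72 − 91)² / 91 = 3.9670
χ² = 1.9835 + 3.9670 = 5.9505 ≈ 5.951

5.951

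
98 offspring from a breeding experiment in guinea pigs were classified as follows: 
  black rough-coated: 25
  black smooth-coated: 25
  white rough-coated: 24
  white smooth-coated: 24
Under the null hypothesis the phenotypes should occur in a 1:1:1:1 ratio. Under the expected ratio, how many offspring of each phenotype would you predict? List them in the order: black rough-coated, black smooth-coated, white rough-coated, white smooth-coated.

24.5, 24.5, 24.5, 24.5

Expected counts for N = 98 under a 1:1:1:1 ratio (total parts = 4):
  black rough-coated: 98 × 1/4 = 24.5
  black smooth-coated: 98 × 1/4 = 24.5
  white rough-coated: 98 × 1/4 = 24.5
  white smooth-coated: 98 × 1/4 = 24.5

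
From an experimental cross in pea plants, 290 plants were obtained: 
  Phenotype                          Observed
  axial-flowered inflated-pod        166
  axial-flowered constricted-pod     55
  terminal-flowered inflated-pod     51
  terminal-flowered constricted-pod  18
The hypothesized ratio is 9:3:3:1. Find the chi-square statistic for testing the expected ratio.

0.268

The 9:3:3:1 ratio has 16 parts, so with N = 290 the expected counts are:
  axial-flowered inflated-pod: 290 × 9/16 = 163.125
  axial-flowered constricted-pod: 290 × 3/16 = 54.375
  terminal-flowered inflated-pod: 290 × 3/16 = 54.375
  terminal-flowered constricted-pod: 290 × 1/16 = 18.125
χ² = Σ (O − E)² / E
  axial-flowered inflated-pod: (166 − 163.125)² / 163.125 = 0.0507
  axial-flowered constricted-pod: (55 − 54.375)² / 54.375 = 0.0072
  terminal-flowered inflated-pod: (51 − 54.375)² / 54.375 = 0.2095
  terminal-flowered constricted-pod: (18 − 18.125)² / 18.125 = 0.0009
χ² = 0.0507 + 0.0072 + 0.2095 + 0.0009 = 0.2683 ≈ 0.268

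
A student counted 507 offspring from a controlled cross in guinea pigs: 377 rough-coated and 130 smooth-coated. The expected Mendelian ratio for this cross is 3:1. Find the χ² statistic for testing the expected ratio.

Under the 3:1 hypothesis (Σ ratio = 4, N = 507):
  rough-coated: 507 × 3/4 = 380.25
  smooth-coated: 507 × 1/4 = 126.75
χ² = Σ (O − E)² / E
  rough-coated: (377 − 380.25)² / 380.25 = 0.0278
  smooth-coated: (130 − 126.75)² / 126.75 = 0.0833
χ² = 0.0278 + 0.0833 = 0.1111 ≈ 0.111

0.111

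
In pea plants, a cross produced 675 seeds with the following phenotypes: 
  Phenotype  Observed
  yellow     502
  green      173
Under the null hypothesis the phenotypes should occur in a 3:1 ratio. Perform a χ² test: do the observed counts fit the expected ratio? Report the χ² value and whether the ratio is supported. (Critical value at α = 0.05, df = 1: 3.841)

0.143; consistent

The 3:1 ratio has 4 parts, so with N = 675 the expected counts are:
  yellow: 675 × 3/4 = 506.25
  green: 675 × 1/4 = 168.75
χ² = Σ (O − E)² / E
  yellow: (502 − 506.25)² / 506.25 = 0.0357
  green: (173 − 168.75)² / 168.75 = 0.1070
χ² = 0.0357 + 0.1070 = 0.1427 ≈ 0.143
Degrees of freedom = 2 − 1 = 1; critical value at α = 0.05 is 3.841.
Since 0.143 < 3.841, we fail to reject the null hypothesis — the data are consistent with the 3:1 ratio.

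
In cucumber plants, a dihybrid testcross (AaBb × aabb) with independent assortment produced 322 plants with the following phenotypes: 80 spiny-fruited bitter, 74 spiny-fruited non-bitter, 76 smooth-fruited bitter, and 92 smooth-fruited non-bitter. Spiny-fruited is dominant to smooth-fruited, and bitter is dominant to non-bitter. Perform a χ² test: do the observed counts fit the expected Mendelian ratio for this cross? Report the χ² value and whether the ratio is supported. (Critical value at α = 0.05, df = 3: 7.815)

A dihybrid testcross with independent assortment gives a 1:1:1:1 ratio.
Expected counts for N = 322 under a 1:1:1:1 ratio (total parts = 4):
  spiny-fruited bitter: 322 × 1/4 = 80.5
  spiny-fruited non-bitter: 322 × 1/4 = 80.5
  smooth-fruited bitter: 322 × 1/4 = 80.5
  smooth-fruited non-bitter: 322 × 1/4 = 80.5
χ² = Σ (O − E)² / E
  spiny-fruited bitter: (80 − 80.5)² / 80.5 = 0.0031
  spiny-fruited non-bitter: (74 − 80.5)² / 80.5 = 0.5248
  smooth-fruited bitter: (76 − 80.5)² / 80.5 = 0.2516
  smooth-fruited non-bitter: (92 − 80.5)² / 80.5 = 1.6429
χ² = 0.0031 + 0.5248 + 0.2516 + 1.6429 = 2.4224 ≈ 2.422
Degrees of freedom = 4 − 1 = 3; critical value at α = 0.05 is 7.815.
Since 2.422 < 7.815, we fail to reject the null hypothesis — the data are consistent with the 1:1:1:1 ratio.

2.422; consistent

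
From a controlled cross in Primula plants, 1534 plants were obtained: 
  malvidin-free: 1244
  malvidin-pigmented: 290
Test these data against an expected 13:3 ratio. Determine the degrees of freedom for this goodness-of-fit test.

1

A goodness-of-fit test with 2 phenotype classes has df = 2 − 1 = 1.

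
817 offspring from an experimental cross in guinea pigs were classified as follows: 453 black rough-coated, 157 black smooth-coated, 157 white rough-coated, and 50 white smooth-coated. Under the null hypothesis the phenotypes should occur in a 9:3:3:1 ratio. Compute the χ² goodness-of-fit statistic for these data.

Under the 9:3:3:1 hypothesis (Σ ratio = 16, N = 817):
  black rough-coated: 817 × 9/16 = 459.5625
  black smooth-coated: 817 × 3/16 = 153.1875
  white rough-coated: 817 × 3/16 = 153.1875
  white smooth-coated: 817 × 1/16 = 51.0625
χ² = Σ (O − E)² / E
  black rough-coated: (453 − 459.5625)² / 459.5625 = 0.0937
  black smooth-coated: (157 − 153.1875)² / 153.1875 = 0.0949
  white rough-coated: (157 − 153.1875)² / 153.1875 = 0.0949
  white smooth-coated: (50 − 51.0625)² / 51.0625 = 0.0221
χ² = 0.0937 + 0.0949 + 0.0949 + 0.0221 = 0.3056 ≈ 0.306

0.306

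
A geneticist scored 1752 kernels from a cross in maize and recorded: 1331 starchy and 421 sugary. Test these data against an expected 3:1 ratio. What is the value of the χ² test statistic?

Total ratio parts = 4. Expected numbers out of 1752:
  starchy: 1752 × 3/4 = 1314
  sugary: 1752 × 1/4 = 438
χ² = Σ (O − E)² / E
  starchy: (1331 − 1314)² / 1314 = 0.2199
  sugary: (421 − 438)² / 438 = 0.6598
χ² = 0.2199 + 0.6598 = 0.8797 ≈ 0.880

0.880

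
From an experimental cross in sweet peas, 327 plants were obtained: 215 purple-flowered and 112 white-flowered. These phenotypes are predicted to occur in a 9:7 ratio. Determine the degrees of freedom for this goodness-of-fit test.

1

A goodness-of-fit test with 2 phenotype classes has df = 2 − 1 = 1.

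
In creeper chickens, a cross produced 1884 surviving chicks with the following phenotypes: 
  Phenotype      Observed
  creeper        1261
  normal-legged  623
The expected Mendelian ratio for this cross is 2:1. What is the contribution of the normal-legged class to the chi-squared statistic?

The 2:1 ratio has 3 parts, so with N = 1884 the expected counts are:
  creeper: 1884 × 2/3 = 1256
  normal-legged: 1884 × 1/3 = 628
Contribution of normal-legged: (623 − 628)² / 628 = 0.0398

0.040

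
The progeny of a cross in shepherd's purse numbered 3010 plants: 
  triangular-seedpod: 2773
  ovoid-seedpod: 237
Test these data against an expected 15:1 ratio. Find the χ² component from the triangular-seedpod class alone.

Expected counts for N = 3010 under a 15:1 ratio (total parts = 16):
  triangular-seedpod: 3010 × 15/16 = 2821.875
  ovoid-seedpod: 3010 × 1/16 = 188.125
Contribution of triangular-seedpod: (2773 − 2821.875)² / 2821.875 = 0.8465

0.847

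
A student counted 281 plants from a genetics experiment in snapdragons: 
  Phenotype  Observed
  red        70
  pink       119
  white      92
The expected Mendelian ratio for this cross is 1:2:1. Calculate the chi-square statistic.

Total ratio parts = 4. Expected numbers out of 281:
  red: 281 × 1/4 = 70.25
  pink: 281 × 2/4 = 140.5
  white: 281 × 1/4 = 70.25
χ² = Σ (O − E)² / E
  red: (70 − 70.25)² / 70.25 = 0.0009
  pink: (119 − 140.5)² / 140.5 = 3.2900
  white: (92 − 70.25)² / 70.25 = 6.7340
χ² = 0.0009 + 3.2900 + 6.7340 = 10.0249 ≈ 10.025

10.025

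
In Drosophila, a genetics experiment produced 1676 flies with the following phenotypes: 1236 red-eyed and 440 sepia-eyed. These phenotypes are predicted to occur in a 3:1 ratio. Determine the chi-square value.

The 3:1 ratio has 4 parts, so with N = 1676 the expected counts are:
  red-eyed: 1676 × 3/4 = 1257
  sepia-eyed: 1676 × 1/4 = 419
χ² = Σ (O − E)² / E
  red-eyed: (1236 − 1257)² / 1257 = 0.3508
  sepia-eyed: (440 − 419)² / 419 = 1.0525
χ² = 0.3508 + 1.0525 = 1.4033 ≈ 1.403

1.403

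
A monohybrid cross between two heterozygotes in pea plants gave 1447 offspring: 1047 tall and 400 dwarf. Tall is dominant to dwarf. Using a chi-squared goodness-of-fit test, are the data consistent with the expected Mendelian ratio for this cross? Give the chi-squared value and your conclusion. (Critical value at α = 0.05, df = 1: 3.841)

5.393; not consistent

For a monohybrid cross between heterozygotes with complete dominance, the expected phenotypic ratio is 3:1.
The 3:1 ratio has 4 parts, so with N = 1447 the expected counts are:
  tall: 1447 × 3/4 = 1085.25
  dwarf: 1447 × 1/4 = 361.75
χ² = Σ (O − E)² / E
  tall: (1047 − 1085.25)² / 1085.25 = 1.3481
  dwarf: (400 − 361.75)² / 361.75 = 4.0444
χ² = 1.3481 + 4.0444 = 5.3925 ≈ 5.393
Degrees of freedom = 2 − 1 = 1; critical value at α = 0.05 is 3.841.
Since 5.393 > 3.841, we reject the null hypothesis — the data do not fit the 3:1 ratio.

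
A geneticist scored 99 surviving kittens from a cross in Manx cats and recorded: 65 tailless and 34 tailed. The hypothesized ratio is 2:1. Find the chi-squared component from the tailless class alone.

0.015

Total ratio parts = 3. Expected numbers out of 99:
  tailless: 99 × 2/3 = 66
  tailed: 99 × 1/3 = 33
Contribution of tailless: (65 − 66)² / 66 = 0.0152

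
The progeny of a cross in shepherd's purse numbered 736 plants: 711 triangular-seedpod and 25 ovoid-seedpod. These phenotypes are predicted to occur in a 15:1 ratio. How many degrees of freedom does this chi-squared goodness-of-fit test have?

1

A goodness-of-fit test with 2 phenotype classes has df = 2 − 1 = 1.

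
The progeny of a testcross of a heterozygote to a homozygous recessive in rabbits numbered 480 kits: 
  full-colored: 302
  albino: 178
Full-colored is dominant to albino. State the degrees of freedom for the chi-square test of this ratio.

A testcross of a heterozygote (Aa × aa) gives a 1:1 phenotypic ratio.
A goodness-of-fit test with 2 phenotype classes has df = 2 − 1 = 1.

1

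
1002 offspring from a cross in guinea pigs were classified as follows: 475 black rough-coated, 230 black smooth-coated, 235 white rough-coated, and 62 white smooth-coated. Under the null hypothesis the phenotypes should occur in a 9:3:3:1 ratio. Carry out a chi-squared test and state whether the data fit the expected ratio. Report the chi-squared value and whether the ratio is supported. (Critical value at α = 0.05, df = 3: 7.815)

35.207; not consistent

Under the 9:3:3:1 hypothesis (Σ ratio = 16, N = 1002):
  black rough-coated: 1002 × 9/16 = 563.625
  black smooth-coated: 1002 × 3/16 = 187.875
  white rough-coated: 1002 × 3/16 = 187.875
  white smooth-coated: 1002 × 1/16 = 62.625
χ² = Σ (O − E)² / E
  black rough-coated: (475 − 563.625)² / 563.625 = 13.9355
  black smooth-coated: (230 − 187.875)² / 187.875 = 9.4452
  white rough-coated: (235 − 187.875)² / 187.875 = 11.8204
  white smooth-coated: (62 − 62.625)² / 62.625 = 0.0062
χ² = 13.9355 + 9.4452 + 11.8204 + 0.0062 = 35.2073 ≈ 35.207
Degrees of freedom = 4 − 1 = 3; critical value at α = 0.05 is 7.815.
Since 35.207 > 7.815, we reject the null hypothesis — the data do not fit the 9:3:3:1 ratio.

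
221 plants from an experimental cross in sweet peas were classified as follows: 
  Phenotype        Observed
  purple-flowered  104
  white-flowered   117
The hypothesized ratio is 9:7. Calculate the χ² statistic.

The 9:7 ratio has 16 parts, so with N = 221 the expected counts are:
  purple-flowered: 221 × 9/16 = 124.3125
  white-flowered: 221 × 7/16 = 96.6875
χ² = Σ (O − E)² / E
  purple-flowered: (104 − 124.3125)² / 124.3125 = 3.3190
  white-flowered: (117 − 96.6875)² / 96.6875 = 4.2673
χ² = 3.3190 + 4.2673 = 7.5863 ≈ 7.586

7.586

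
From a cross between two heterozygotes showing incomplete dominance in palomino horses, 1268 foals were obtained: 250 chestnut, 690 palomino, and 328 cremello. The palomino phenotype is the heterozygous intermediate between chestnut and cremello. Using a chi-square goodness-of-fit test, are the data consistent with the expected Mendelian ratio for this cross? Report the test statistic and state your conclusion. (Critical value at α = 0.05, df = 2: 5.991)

19.489; not consistent

With incomplete dominance, a heterozygote × heterozygote cross gives a 1:2:1 phenotypic ratio.
Total ratio parts = 4. Expected numbers out of 1268:
  chestnut: 1268 × 1/4 = 317
  palomino: 1268 × 2/4 = 634
  cremello: 1268 × 1/4 = 317
χ² = Σ (O − E)² / E
  chestnut: (250 − 317)² / 317 = 14.1609
  palomino: (690 − 634)² / 634 = 4.9464
  cremello: (328 − 317)² / 317 = 0.3817
χ² = 14.1609 + 4.9464 + 0.3817 = 19.489
Degrees of freedom = 3 − 1 = 2; critical value at α = 0.05 is 5.991.
Since 19.489 > 5.991, we reject the null hypothesis — the data do not fit the 1:2:1 ratio.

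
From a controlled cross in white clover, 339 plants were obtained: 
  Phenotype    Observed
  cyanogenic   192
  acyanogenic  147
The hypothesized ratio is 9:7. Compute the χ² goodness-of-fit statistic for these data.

Expected counts for N = 339 under a 9:7 ratio (total parts = 16):
  cyanogenic: 339 × 9/16 = 190.6875
  acyanogenic: 339 × 7/16 = 148.3125
χ² = Σ (O − E)² / E
  cyanogenic: (192 − 190.6875)² / 190.6875 = 0.0090
  acyanogenic: (147 − 148.3125)² / 148.3125 = 0.0116
χ² = 0.0090 + 0.0116 = 0.0206 ≈ 0.021

0.021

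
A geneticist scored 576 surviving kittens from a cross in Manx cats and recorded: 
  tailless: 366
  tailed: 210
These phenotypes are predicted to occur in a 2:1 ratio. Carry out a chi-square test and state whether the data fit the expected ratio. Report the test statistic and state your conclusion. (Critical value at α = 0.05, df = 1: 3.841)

2.531; consistent

Expected counts for N = 576 under a 2:1 ratio (total parts = 3):
  tailless: 576 × 2/3 = 384
  tailed: 576 × 1/3 = 192
χ² = Σ (O − E)² / E
  tailless: (366 − 384)² / 384 = 0.8438
  tailed: (210 − 192)² / 192 = 1.6875
χ² = 0.8438 + 1.6875 = 2.5313 ≈ 2.531
Degrees of freedom = 2 − 1 = 1; critical value at α = 0.05 is 3.841.
Since 2.531 < 3.841, we fail to reject the null hypothesis — the data are consistent with the 2:1 ratio.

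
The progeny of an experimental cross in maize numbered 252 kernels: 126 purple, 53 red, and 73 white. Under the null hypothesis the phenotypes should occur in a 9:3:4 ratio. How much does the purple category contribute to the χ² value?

1.750

Total ratio parts = 16. Expected numbers out of 252:
  purple: 252 × 9/16 = 141.75
  red: 252 × 3/16 = 47.25
  white: 252 × 4/16 = 63
Contribution of purple: (126 − 141.75)² / 141.75 = 1.7500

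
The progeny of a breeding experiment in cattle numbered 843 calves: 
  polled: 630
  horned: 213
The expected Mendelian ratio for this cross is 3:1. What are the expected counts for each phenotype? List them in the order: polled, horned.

Expected counts for N = 843 under a 3:1 ratio (total parts = 4):
  polled: 843 × 3/4 = 632.25
  horned: 843 × 1/4 = 210.75

632.25, 210.75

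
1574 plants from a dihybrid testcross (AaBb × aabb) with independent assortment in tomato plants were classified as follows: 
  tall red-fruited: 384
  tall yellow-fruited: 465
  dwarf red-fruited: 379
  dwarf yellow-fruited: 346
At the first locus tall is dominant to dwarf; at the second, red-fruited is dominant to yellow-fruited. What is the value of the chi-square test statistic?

A dihybrid testcross with independent assortment gives a 1:1:1:1 ratio.
Under the 1:1:1:1 hypothesis (Σ ratio = 4, N = 1574):
  tall red-fruited: 1574 × 1/4 = 393.5
  tall yellow-fruited: 1574 × 1/4 = 393.5
  dwarf red-fruited: 1574 × 1/4 = 393.5
  dwarf yellow-fruited: 1574 × 1/4 = 393.5
χ² = Σ (O − E)² / E
  tall red-fruited: (384 − 393.5)² / 393.5 = 0.2294
  tall yellow-fruited: (465 − 393.5)² / 393.5 = 12.9917
  dwarf red-fruited: (379 − 393.5)² / 393.5 = 0.5343
  dwarf yellow-fruited: (346 − 393.5)² / 393.5 = 5.7338
χ² = 0.2294 + 12.9917 + 0.5343 + 5.7338 = 19.4892 ≈ 19.489

19.489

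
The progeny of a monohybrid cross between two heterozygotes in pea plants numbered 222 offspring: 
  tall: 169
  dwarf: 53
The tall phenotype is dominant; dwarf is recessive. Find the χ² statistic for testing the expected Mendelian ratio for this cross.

0.150

For a monohybrid cross between heterozygotes with complete dominance, the expected phenotypic ratio is 3:1.
The 3:1 ratio has 4 parts, so with N = 222 the expected counts are:
  tall: 222 × 3/4 = 166.5
  dwarf: 222 × 1/4 = 55.5
χ² = Σ (O − E)² / E
  tall: (169 − 166.5)² / 166.5 = 0.0375
  dwarf: (53 − 55.5)² / 55.5 = 0.1126
χ² = 0.0375 + 0.1126 = 0.1501 ≈ 0.150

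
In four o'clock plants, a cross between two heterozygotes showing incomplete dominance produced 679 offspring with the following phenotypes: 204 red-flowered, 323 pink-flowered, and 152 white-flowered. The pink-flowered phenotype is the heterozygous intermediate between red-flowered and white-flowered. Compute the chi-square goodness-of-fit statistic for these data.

9.568

With incomplete dominance, a heterozygote × heterozygote cross gives a 1:2:1 phenotypic ratio.
The 1:2:1 ratio has 4 parts, so with N = 679 the expected counts are:
  red-flowered: 679 × 1/4 = 169.75
  pink-flowered: 679 × 2/4 = 339.5
  white-flowered: 679 × 1/4 = 169.75
χ² = Σ (O − E)² / E
  red-flowered: (204 − 169.75)² / 169.75 = 6.9105
  pink-flowered: (323 − 339.5)² / 339.5 = 0.8019
  white-flowered: (152 − 169.75)² / 169.75 = 1.8560
χ² = 6.9105 + 0.8019 + 1.8560 = 9.5684 ≈ 9.568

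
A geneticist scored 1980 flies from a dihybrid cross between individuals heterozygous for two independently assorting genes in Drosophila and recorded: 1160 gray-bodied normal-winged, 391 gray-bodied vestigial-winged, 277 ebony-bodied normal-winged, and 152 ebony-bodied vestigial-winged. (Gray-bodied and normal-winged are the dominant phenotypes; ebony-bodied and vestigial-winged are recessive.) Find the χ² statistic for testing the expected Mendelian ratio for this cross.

33.348

A dihybrid F₂ with independent assortment and complete dominance at both loci gives a 9:3:3:1 phenotypic ratio.
Under the 9:3:3:1 hypothesis (Σ ratio = 16, N = 1980):
  gray-bodied normal-winged: 1980 × 9/16 = 1113.75
  gray-bodied vestigial-winged: 1980 × 3/16 = 371.25
  ebony-bodied normal-winged: 1980 × 3/16 = 371.25
  ebony-bodied vestigial-winged: 1980 × 1/16 = 123.75
χ² = Σ (O − E)² / E
  gray-bodied normal-winged: (1160 − 1113.75)² / 1113.75 = 1.9206
  gray-bodied vestigial-winged: (391 − 371.25)² / 371.25 = 1.0507
  ebony-bodied normal-winged: (277 − 371.25)² / 371.25 = 23.9274
  ebony-bodied vestigial-winged: (152 − 123.75)² / 123.75 = 6.4490
χ² = 1.9206 + 1.0507 + 23.9274 + 6.4490 = 33.3477 ≈ 33.348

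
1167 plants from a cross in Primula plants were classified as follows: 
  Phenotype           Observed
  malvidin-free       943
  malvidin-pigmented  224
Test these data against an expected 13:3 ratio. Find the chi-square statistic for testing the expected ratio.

Under the 13:3 hypothesis (Σ ratio = 16, N = 1167):
  malvidin-free: 1167 × 13/16 = 948.1875
  malvidin-pigmented: 1167 × 3/16 = 218.8125
χ² = Σ (O − E)² / E
  malvidin-free: (943 − 948.1875)² / 948.1875 = 0.0284
  malvidin-pigmented: (224 − 218.8125)² / 218.8125 = 0.1230
χ² = 0.0284 + 0.1230 = 0.1514 ≈ 0.151

0.151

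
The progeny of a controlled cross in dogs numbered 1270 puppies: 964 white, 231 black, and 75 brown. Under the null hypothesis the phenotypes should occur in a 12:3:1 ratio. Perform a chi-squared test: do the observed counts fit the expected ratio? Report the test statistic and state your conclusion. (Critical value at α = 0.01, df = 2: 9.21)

The 12:3:1 ratio has 16 parts, so with N = 1270 the expected counts are:
  white: 1270 × 12/16 = 952.5
  black: 1270 × 3/16 = 238.125
  brown: 1270 × 1/16 = 79.375
χ² = Σ (O − E)² / E
  white: (964 − 952.5)² / 952.5 = 0.1388
  black: (231 − 238.125)² / 238.125 = 0.2132
  brown: (75 − 79.375)² / 79.375 = 0.2411
χ² = 0.1388 + 0.2132 + 0.2411 = 0.5931 ≈ 0.593
Degrees of freedom = 3 − 1 = 2; critical value at α = 0.01 is 9.21.
Since 0.593 < 9.21, we fail to reject the null hypothesis — the data are consistent with the 12:3:1 ratio.

0.593; consistent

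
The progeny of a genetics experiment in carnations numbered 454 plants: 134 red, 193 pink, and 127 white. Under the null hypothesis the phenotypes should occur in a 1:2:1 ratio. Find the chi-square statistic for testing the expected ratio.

Total ratio parts = 4. Expected numbers out of 454:
  red: 454 × 1/4 = 113.5
  pink: 454 × 2/4 = 227
  white: 454 × 1/4 = 113.5
χ² = Σ (O − E)² / E
  red: (134 − 113.5)² / 113.5 = 3.7026
  pink: (193 − 227)² / 227 = 5.0925
  white: (127 − 113.5)² / 113.5 = 1.6057
χ² = 3.7026 + 5.0925 + 1.6057 = 10.4008 ≈ 10.401

10.401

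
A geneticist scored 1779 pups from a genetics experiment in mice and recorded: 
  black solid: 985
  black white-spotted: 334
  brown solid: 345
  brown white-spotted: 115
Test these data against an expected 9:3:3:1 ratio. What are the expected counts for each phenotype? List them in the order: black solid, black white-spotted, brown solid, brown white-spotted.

Expected counts for N = 1779 under a 9:3:3:1 ratio (total parts = 16):
  black solid: 1779 × 9/16 = 1000.6875
  black white-spotted: 1779 × 3/16 = 333.5625
  brown solid: 1779 × 3/16 = 333.5625
  brown white-spotted: 1779 × 1/16 = 111.1875

1000.6875, 333.5625, 333.5625, 111.1875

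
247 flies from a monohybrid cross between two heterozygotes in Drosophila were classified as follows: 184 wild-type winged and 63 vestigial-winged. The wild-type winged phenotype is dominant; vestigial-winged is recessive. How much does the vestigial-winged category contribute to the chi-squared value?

For a monohybrid cross between heterozygotes with complete dominance, the expected phenotypic ratio is 3:1.
Expected counts for N = 247 under a 3:1 ratio (total parts = 4):
  wild-type winged: 247 × 3/4 = 185.25
  vestigial-winged: 247 × 1/4 = 61.75
Contribution of vestigial-winged: (63 − 61.75)² / 61.75 = 0.0253

0.025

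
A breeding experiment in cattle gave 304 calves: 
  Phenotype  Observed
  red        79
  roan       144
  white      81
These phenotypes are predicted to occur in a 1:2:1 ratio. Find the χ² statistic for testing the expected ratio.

0.868

Under the 1:2:1 hypothesis (Σ ratio = 4, N = 304):
  red: 304 × 1/4 = 76
  roan: 304 × 2/4 = 152
  white: 304 × 1/4 = 76
χ² = Σ (O − E)² / E
  red: (79 − 76)² / 76 = 0.1184
  roan: (144 − 152)² / 152 = 0.4211
  white: (81 − 76)² / 76 = 0.3289
χ² = 0.1184 + 0.4211 + 0.3289 = 0.8684 ≈ 0.868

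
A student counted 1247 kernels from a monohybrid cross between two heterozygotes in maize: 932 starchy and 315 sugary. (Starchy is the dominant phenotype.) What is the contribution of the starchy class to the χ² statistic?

For a monohybrid cross between heterozygotes with complete dominance, the expected phenotypic ratio is 3:1.
Expected counts for N = 1247 under a 3:1 ratio (total parts = 4):
  starchy: 1247 × 3/4 = 935.25
  sugary: 1247 × 1/4 = 311.75
Contribution of starchy: (932 − 935.25)² / 935.25 = 0.0113

0.011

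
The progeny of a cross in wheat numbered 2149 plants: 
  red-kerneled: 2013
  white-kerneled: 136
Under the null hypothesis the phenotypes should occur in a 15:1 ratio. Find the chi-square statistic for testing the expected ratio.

Expected counts for N = 2149 under a 15:1 ratio (total parts = 16):
  red-kerneled: 2149 × 15/16 = 2014.6875
  white-kerneled: 2149 × 1/16 = 134.3125
χ² = Σ (O − E)² / E
  red-kerneled: (2013 − 2014.6875)² / 2014.6875 = 0.0014
  white-kerneled: (136 − 134.3125)² / 134.3125 = 0.0212
χ² = 0.0014 + 0.0212 = 0.0226 ≈ 0.023

0.023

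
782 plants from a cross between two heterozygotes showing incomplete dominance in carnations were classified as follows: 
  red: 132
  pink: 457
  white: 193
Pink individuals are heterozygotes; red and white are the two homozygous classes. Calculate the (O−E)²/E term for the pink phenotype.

11.141

With incomplete dominance, a heterozygote × heterozygote cross gives a 1:2:1 phenotypic ratio.
Under the 1:2:1 hypothesis (Σ ratio = 4, N = 782):
  red: 782 × 1/4 = 195.5
  pink: 782 × 2/4 = 391
  white: 782 × 1/4 = 195.5
Contribution of pink: (457 − 391)² / 391 = 11.1407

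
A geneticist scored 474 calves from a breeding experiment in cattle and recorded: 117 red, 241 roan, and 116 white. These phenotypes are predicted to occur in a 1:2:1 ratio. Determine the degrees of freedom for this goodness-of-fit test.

A goodness-of-fit test with 3 phenotype classes has df = 3 − 1 = 2.

2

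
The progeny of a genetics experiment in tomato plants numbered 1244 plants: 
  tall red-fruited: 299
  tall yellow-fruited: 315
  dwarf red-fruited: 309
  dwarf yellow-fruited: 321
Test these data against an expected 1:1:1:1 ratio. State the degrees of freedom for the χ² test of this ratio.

3

A goodness-of-fit test with 4 phenotype classes has df = 4 − 1 = 3.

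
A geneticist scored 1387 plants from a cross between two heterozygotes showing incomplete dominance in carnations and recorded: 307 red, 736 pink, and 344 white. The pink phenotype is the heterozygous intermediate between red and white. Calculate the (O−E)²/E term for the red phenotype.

With incomplete dominance, a heterozygote × heterozygote cross gives a 1:2:1 phenotypic ratio.
Under the 1:2:1 hypothesis (Σ ratio = 4, N = 1387):
  red: 1387 × 1/4 = 346.75
  pink: 1387 × 2/4 = 693.5
  white: 1387 × 1/4 = 346.75
Contribution of red: (307 − 346.75)² / 346.75 = 4.5568

4.557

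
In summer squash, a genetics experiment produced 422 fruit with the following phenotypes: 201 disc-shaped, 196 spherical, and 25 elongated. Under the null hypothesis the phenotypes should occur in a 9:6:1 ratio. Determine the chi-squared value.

Total ratio parts = 16. Expected numbers out of 422:
  disc-shaped: 422 × 9/16 = 237.375
  spherical: 422 × 6/16 = 158.25
  elongated: 422 × 1/16 = 26.375
χ² = Σ (O − E)² / E
  disc-shaped: (201 − 237.375)² / 237.375 = 5.5741
  spherical: (196 − 158.25)² / 158.25 = 9.0051
  elongated: (25 − 26.375)² / 26.375 = 0.0717
χ² = 5.5741 + 9.0051 + 0.0717 = 14.6509 ≈ 14.651

14.651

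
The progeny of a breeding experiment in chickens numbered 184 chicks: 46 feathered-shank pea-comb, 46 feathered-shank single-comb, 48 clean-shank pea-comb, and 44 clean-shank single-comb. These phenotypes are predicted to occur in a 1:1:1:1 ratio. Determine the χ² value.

0.174

Under the 1:1:1:1 hypothesis (Σ ratio = 4, N = 184):
  feathered-shank pea-comb: 184 × 1/4 = 46
  feathered-shank single-comb: 184 × 1/4 = 46
  clean-shank pea-comb: 184 × 1/4 = 46
  clean-shank single-comb: 184 × 1/4 = 46
χ² = Σ (O − E)² / E
  feathered-shank pea-comb: (46 − 46)² / 46 = 0.0000
  feathered-shank single-comb: (46 − 46)² / 46 = 0.0000
  clean-shank pea-comb: (48 − 46)² / 46 = 0.0870
  clean-shank single-comb: (44 − 46)² / 46 = 0.0870
χ² = 0.0000 + 0.0000 + 0.0870 + 0.0870 = 0.174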